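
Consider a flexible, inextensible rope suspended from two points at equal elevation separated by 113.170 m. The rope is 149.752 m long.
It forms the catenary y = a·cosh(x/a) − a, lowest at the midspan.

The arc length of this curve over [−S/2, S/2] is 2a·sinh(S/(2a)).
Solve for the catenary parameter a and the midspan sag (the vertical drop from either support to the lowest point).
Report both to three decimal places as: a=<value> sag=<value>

seed: a₀ = √(S³/(24(L−S))) = √(113.170³/(24·36.582)) = 40.631011
iter 1: u=1.392655  f(a)=+3.716e+00  f'(a)=-2.175e+00  a ← 40.631011 − (+3.716e+00/-2.175e+00) = 42.339426
iter 2: u=1.336461  f(a)=+2.472e-01  f'(a)=-1.894e+00  a ← 42.339426 − (+2.472e-01/-1.894e+00) = 42.469924
iter 3: u=1.332355  f(a)=+1.267e-03  f'(a)=-1.875e+00  a ← 42.469924 − (+1.267e-03/-1.875e+00) = 42.470600
iter 4: u=1.332333  f(a)=+3.363e-08  f'(a)=-1.875e+00  a ← 42.470600 − (+3.363e-08/-1.875e+00) = 42.470600
iter 5: u=1.332333  f(a)=+2.842e-14  f'(a)=-1.875e+00  a ← 42.470600 − (+2.842e-14/-1.875e+00) = 42.470600
converged: |Δa| < 1e-12 after 5 iterations
sag = a·(cosh(S/(2a)) − 1) = 42.470600·(cosh(1.332333) − 1) = 43.611728
T_max/T_min = cosh(S/(2a)) = 2.026869

a=42.471 sag=43.612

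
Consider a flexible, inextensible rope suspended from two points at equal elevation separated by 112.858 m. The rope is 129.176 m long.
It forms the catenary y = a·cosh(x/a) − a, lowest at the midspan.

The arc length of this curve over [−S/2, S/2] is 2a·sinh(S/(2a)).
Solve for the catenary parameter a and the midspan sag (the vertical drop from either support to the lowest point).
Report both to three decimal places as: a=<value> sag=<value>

seed: a₀ = √(S³/(24(L−S))) = √(112.858³/(24·16.318)) = 60.584209
iter 1: u=0.931414  f(a)=+7.226e-01  f'(a)=-5.869e-01  a ← 60.584209 − (+7.226e-01/-5.869e-01) = 61.815469
iter 2: u=0.912862  f(a)=+2.262e-02  f'(a)=-5.507e-01  a ← 61.815469 − (+2.262e-02/-5.507e-01) = 61.856540
iter 3: u=0.912256  f(a)=+2.374e-05  f'(a)=-5.495e-01  a ← 61.856540 − (+2.374e-05/-5.495e-01) = 61.856583
iter 4: u=0.912255  f(a)=+2.620e-11  f'(a)=-5.495e-01  a ← 61.856583 − (+2.620e-11/-5.495e-01) = 61.856583
converged: |Δa| < 1e-12 after 4 iterations
sag = a·(cosh(S/(2a)) − 1) = 61.856583·(cosh(0.912255) − 1) = 27.574097
T_max/T_min = cosh(S/(2a)) = 1.445775

a=61.857 sag=27.574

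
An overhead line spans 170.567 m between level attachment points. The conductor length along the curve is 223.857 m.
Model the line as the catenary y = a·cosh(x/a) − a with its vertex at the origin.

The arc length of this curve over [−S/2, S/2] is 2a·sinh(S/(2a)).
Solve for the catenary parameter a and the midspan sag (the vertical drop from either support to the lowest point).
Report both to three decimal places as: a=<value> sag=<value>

a=65.021 sag=64.423

seed: a₀ = √(S³/(24(L−S))) = √(170.567³/(24·53.290)) = 62.289384
iter 1: u=1.369150  f(a)=+5.224e+00  f'(a)=-2.054e+00  a ← 62.289384 − (+5.224e+00/-2.054e+00) = 64.832498
iter 2: u=1.315444  f(a)=+3.369e-01  f'(a)=-1.797e+00  a ← 64.832498 − (+3.369e-01/-1.797e+00) = 65.020016
iter 3: u=1.311650  f(a)=+1.616e-03  f'(a)=-1.780e+00  a ← 65.020016 − (+1.616e-03/-1.780e+00) = 65.020923
iter 4: u=1.311632  f(a)=+3.754e-08  f'(a)=-1.780e+00  a ← 65.020923 − (+3.754e-08/-1.780e+00) = 65.020923
iter 5: u=1.311632  f(a)=-5.684e-14  f'(a)=-1.780e+00  a ← 65.020923 − (-5.684e-14/-1.780e+00) = 65.020923
converged: |Δa| < 1e-12 after 5 iterations
sag = a·(cosh(S/(2a)) − 1) = 65.020923·(cosh(1.311632) − 1) = 64.422924
T_max/T_min = cosh(S/(2a)) = 1.990803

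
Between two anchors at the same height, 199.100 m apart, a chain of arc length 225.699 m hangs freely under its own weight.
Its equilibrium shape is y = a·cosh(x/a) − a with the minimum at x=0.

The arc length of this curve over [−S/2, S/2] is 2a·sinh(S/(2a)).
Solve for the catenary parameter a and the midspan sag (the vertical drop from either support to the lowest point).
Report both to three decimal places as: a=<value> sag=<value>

seed: a₀ = √(S³/(24(L−S))) = √(199.100³/(24·26.599)) = 111.190738
iter 1: u=0.895308  f(a)=+1.087e+00  f'(a)=-5.179e-01  a ← 111.190738 − (+1.087e+00/-5.179e-01) = 113.288871
iter 2: u=0.878727  f(a)=+3.152e-02  f'(a)=-4.883e-01  a ← 113.288871 − (+3.152e-02/-4.883e-01) = 113.353427
iter 3: u=0.878227  f(a)=+2.828e-05  f'(a)=-4.874e-01  a ← 113.353427 − (+2.828e-05/-4.874e-01) = 113.353485
iter 4: u=0.878226  f(a)=+2.279e-11  f'(a)=-4.874e-01  a ← 113.353485 − (+2.279e-11/-4.874e-01) = 113.353485
converged: |Δa| < 1e-12 after 4 iterations
sag = a·(cosh(S/(2a)) − 1) = 113.353485·(cosh(0.878226) − 1) = 46.596577
T_max/T_min = cosh(S/(2a)) = 1.411073

a=113.353 sag=46.597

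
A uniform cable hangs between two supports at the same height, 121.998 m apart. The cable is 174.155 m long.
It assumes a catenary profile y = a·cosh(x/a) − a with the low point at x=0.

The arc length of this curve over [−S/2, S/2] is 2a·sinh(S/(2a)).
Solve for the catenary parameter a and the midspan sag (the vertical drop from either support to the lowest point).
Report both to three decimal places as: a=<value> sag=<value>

a=40.322 sag=55.638

seed: a₀ = √(S³/(24(L−S))) = √(121.998³/(24·52.157)) = 38.086156
iter 1: u=1.601606  f(a)=+7.113e+00  f'(a)=-3.509e+00  a ← 38.086156 − (+7.113e+00/-3.509e+00) = 40.113235
iter 2: u=1.520670  f(a)=+6.073e-01  f'(a)=-2.933e+00  a ← 40.113235 − (+6.073e-01/-2.933e+00) = 40.320294
iter 3: u=1.512861  f(a)=+5.341e-03  f'(a)=-2.882e+00  a ← 40.320294 − (+5.341e-03/-2.882e+00) = 40.322148
iter 4: u=1.512791  f(a)=+4.211e-07  f'(a)=-2.881e+00  a ← 40.322148 − (+4.211e-07/-2.881e+00) = 40.322148
iter 5: u=1.512791  f(a)=-2.842e-14  f'(a)=-2.881e+00  a ← 40.322148 − (-2.842e-14/-2.881e+00) = 40.322148
converged: |Δa| < 1e-12 after 5 iterations
sag = a·(cosh(S/(2a)) − 1) = 40.322148·(cosh(1.512791) − 1) = 55.638087
T_max/T_min = cosh(S/(2a)) = 2.379839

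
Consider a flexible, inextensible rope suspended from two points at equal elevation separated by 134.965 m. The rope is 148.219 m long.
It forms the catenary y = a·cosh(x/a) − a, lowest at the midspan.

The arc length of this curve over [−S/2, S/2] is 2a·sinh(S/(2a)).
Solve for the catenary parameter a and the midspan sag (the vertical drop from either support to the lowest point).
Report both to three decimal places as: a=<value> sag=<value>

seed: a₀ = √(S³/(24(L−S))) = √(134.965³/(24·13.254)) = 87.912906
iter 1: u=0.767606  f(a)=+3.960e-01  f'(a)=-3.197e-01  a ← 87.912906 − (+3.960e-01/-3.197e-01) = 89.151679
iter 2: u=0.756940  f(a)=+8.525e-03  f'(a)=-3.060e-01  a ← 89.151679 − (+8.525e-03/-3.060e-01) = 89.179536
iter 3: u=0.756704  f(a)=+4.144e-06  f'(a)=-3.057e-01  a ← 89.179536 − (+4.144e-06/-3.057e-01) = 89.179550
iter 4: u=0.756704  f(a)=+9.948e-13  f'(a)=-3.057e-01  a ← 89.179550 − (+9.948e-13/-3.057e-01) = 89.179550
converged: |Δa| < 1e-12 after 4 iterations
sag = a·(cosh(S/(2a)) − 1) = 89.179550·(cosh(0.756704) − 1) = 26.773933
T_max/T_min = cosh(S/(2a)) = 1.300225

a=89.180 sag=26.774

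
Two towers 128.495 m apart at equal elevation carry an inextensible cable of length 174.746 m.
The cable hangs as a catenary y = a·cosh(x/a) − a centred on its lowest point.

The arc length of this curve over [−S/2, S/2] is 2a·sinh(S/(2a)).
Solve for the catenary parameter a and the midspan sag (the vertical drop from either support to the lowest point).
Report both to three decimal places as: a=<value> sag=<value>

seed: a₀ = √(S³/(24(L−S))) = √(128.495³/(24·46.251)) = 43.718289
iter 1: u=1.469579  f(a)=+5.259e+00  f'(a)=-2.610e+00  a ← 43.718289 − (+5.259e+00/-2.610e+00) = 45.733609
iter 2: u=1.404820  f(a)=+3.855e-01  f'(a)=-2.240e+00  a ← 45.733609 − (+3.855e-01/-2.240e+00) = 45.905731
iter 3: u=1.399553  f(a)=+2.434e-03  f'(a)=-2.212e+00  a ← 45.905731 − (+2.434e-03/-2.212e+00) = 45.906832
iter 4: u=1.399519  f(a)=+9.836e-08  f'(a)=-2.211e+00  a ← 45.906832 − (+9.836e-08/-2.211e+00) = 45.906832
iter 5: u=1.399519  f(a)=+0.000e+00  f'(a)=-2.211e+00  a ← 45.906832 − (+0.000e+00/-2.211e+00) = 45.906832
converged: |Δa| < 1e-12 after 5 iterations
sag = a·(cosh(S/(2a)) − 1) = 45.906832·(cosh(1.399519) − 1) = 52.792096
T_max/T_min = cosh(S/(2a)) = 2.149983

a=45.907 sag=52.792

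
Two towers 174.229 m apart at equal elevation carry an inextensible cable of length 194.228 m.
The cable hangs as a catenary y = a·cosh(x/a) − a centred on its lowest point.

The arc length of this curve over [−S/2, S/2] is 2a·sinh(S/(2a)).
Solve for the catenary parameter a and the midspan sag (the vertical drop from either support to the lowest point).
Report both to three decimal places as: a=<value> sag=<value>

a=106.733 sag=37.569

seed: a₀ = √(S³/(24(L−S))) = √(174.229³/(24·19.999)) = 104.971380
iter 1: u=0.829888  f(a)=+7.001e-01  f'(a)=-4.079e-01  a ← 104.971380 − (+7.001e-01/-4.079e-01) = 106.687545
iter 2: u=0.816539  f(a)=+1.754e-02  f'(a)=-3.877e-01  a ← 106.687545 − (+1.754e-02/-3.877e-01) = 106.732777
iter 3: u=0.816193  f(a)=+1.163e-05  f'(a)=-3.872e-01  a ← 106.732777 − (+1.163e-05/-3.872e-01) = 106.732808
iter 4: u=0.816192  f(a)=+5.144e-12  f'(a)=-3.872e-01  a ← 106.732808 − (+5.144e-12/-3.872e-01) = 106.732808
converged: |Δa| < 1e-12 after 4 iterations
sag = a·(cosh(S/(2a)) − 1) = 106.732808·(cosh(0.816192) − 1) = 37.569033
T_max/T_min = cosh(S/(2a)) = 1.351991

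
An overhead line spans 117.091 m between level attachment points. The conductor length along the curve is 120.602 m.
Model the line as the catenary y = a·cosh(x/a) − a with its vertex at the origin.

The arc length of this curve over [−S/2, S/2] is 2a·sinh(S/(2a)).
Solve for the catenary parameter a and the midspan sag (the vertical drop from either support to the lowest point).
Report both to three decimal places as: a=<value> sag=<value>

a=138.644 sag=12.546

seed: a₀ = √(S³/(24(L−S))) = √(117.091³/(24·3.511)) = 138.027060
iter 1: u=0.424160  f(a)=+3.172e-02  f'(a)=-5.180e-02  a ← 138.027060 − (+3.172e-02/-5.180e-02) = 138.639453
iter 2: u=0.422286  f(a)=+2.123e-04  f'(a)=-5.110e-02  a ← 138.639453 − (+2.123e-04/-5.110e-02) = 138.643608
iter 3: u=0.422273  f(a)=+9.658e-09  f'(a)=-5.110e-02  a ← 138.643608 − (+9.658e-09/-5.110e-02) = 138.643608
iter 4: u=0.422273  f(a)=+1.421e-14  f'(a)=-5.110e-02  a ← 138.643608 − (+1.421e-14/-5.110e-02) = 138.643608
converged: |Δa| < 1e-12 after 4 iterations
sag = a·(cosh(S/(2a)) − 1) = 138.643608·(cosh(0.422273) − 1) = 12.545878
T_max/T_min = cosh(S/(2a)) = 1.090490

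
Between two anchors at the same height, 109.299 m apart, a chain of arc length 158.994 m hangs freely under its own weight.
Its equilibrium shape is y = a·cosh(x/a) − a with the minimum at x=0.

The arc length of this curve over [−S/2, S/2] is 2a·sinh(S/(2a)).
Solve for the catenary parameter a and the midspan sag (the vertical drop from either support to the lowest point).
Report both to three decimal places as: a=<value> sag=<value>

a=35.143 sag=51.775

seed: a₀ = √(S³/(24(L−S))) = √(109.299³/(24·49.695)) = 33.087375
iter 1: u=1.651672  f(a)=+7.236e+00  f'(a)=-3.907e+00  a ← 33.087375 − (+7.236e+00/-3.907e+00) = 34.939238
iter 2: u=1.564130  f(a)=+6.519e-01  f'(a)=-3.232e+00  a ← 34.939238 − (+6.519e-01/-3.232e+00) = 35.140926
iter 3: u=1.555153  f(a)=+6.449e-03  f'(a)=-3.169e+00  a ← 35.140926 − (+6.449e-03/-3.169e+00) = 35.142961
iter 4: u=1.555062  f(a)=+6.449e-07  f'(a)=-3.168e+00  a ← 35.142961 − (+6.449e-07/-3.168e+00) = 35.142961
iter 5: u=1.555062  f(a)=+0.000e+00  f'(a)=-3.168e+00  a ← 35.142961 − (+0.000e+00/-3.168e+00) = 35.142961
converged: |Δa| < 1e-12 after 5 iterations
sag = a·(cosh(S/(2a)) − 1) = 35.142961·(cosh(1.555062) − 1) = 51.775395
T_max/T_min = cosh(S/(2a)) = 2.473279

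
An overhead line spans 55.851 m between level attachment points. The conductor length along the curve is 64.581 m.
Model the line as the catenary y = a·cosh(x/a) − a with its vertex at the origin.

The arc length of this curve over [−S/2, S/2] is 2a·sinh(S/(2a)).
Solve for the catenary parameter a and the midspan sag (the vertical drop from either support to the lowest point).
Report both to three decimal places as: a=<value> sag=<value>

a=29.489 sag=14.241

seed: a₀ = √(S³/(24(L−S))) = √(55.851³/(24·8.730)) = 28.835912
iter 1: u=0.968428  f(a)=+4.186e-01  f'(a)=-6.642e-01  a ← 28.835912 − (+4.186e-01/-6.642e-01) = 29.466179
iter 2: u=0.947714  f(a)=+1.412e-02  f'(a)=-6.201e-01  a ← 29.466179 − (+1.412e-02/-6.201e-01) = 29.488947
iter 3: u=0.946982  f(a)=+1.730e-05  f'(a)=-6.186e-01  a ← 29.488947 − (+1.730e-05/-6.186e-01) = 29.488975
iter 4: u=0.946981  f(a)=+2.606e-11  f'(a)=-6.186e-01  a ← 29.488975 − (+2.606e-11/-6.186e-01) = 29.488975
iter 5: u=0.946981  f(a)=-1.421e-14  f'(a)=-6.186e-01  a ← 29.488975 − (-1.421e-14/-6.186e-01) = 29.488975
converged: |Δa| < 1e-12 after 5 iterations
sag = a·(cosh(S/(2a)) − 1) = 29.488975·(cosh(0.946981) − 1) = 14.240603
T_max/T_min = cosh(S/(2a)) = 1.482913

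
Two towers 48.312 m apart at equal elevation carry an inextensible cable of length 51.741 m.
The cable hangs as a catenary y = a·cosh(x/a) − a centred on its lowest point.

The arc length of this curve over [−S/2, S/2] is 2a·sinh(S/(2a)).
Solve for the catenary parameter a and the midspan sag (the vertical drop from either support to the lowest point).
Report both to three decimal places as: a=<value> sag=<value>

a=37.404 sag=8.075

seed: a₀ = √(S³/(24(L−S))) = √(48.312³/(24·3.429)) = 37.016313
iter 1: u=0.652577  f(a)=+7.376e-02  f'(a)=-1.933e-01  a ← 37.016313 − (+7.376e-02/-1.933e-01) = 37.397924
iter 2: u=0.645918  f(a)=+1.156e-03  f'(a)=-1.873e-01  a ← 37.397924 − (+1.156e-03/-1.873e-01) = 37.404098
iter 3: u=0.645812  f(a)=+2.941e-07  f'(a)=-1.872e-01  a ← 37.404098 − (+2.941e-07/-1.872e-01) = 37.404099
iter 4: u=0.645812  f(a)=+1.421e-14  f'(a)=-1.872e-01  a ← 37.404099 − (+1.421e-14/-1.872e-01) = 37.404099
converged: |Δa| < 1e-12 after 4 iterations
sag = a·(cosh(S/(2a)) − 1) = 37.404099·(cosh(0.645812) − 1) = 8.075010
T_max/T_min = cosh(S/(2a)) = 1.215886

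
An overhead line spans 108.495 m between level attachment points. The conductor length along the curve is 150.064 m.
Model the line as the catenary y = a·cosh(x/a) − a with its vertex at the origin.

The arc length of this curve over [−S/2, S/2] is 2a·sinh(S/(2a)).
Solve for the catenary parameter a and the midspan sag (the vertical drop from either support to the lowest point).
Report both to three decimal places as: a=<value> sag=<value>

a=37.677 sag=46.284

seed: a₀ = √(S³/(24(L−S))) = √(108.495³/(24·41.569)) = 35.778669
iter 1: u=1.516197  f(a)=+5.048e+00  f'(a)=-2.904e+00  a ← 35.778669 − (+5.048e+00/-2.904e+00) = 37.517219
iter 2: u=1.445936  f(a)=+3.913e-01  f'(a)=-2.469e+00  a ← 37.517219 − (+3.913e-01/-2.469e+00) = 37.675664
iter 3: u=1.439855  f(a)=+2.787e-03  f'(a)=-2.434e+00  a ← 37.675664 − (+2.787e-03/-2.434e+00) = 37.676809
iter 4: u=1.439811  f(a)=+1.436e-07  f'(a)=-2.434e+00  a ← 37.676809 − (+1.436e-07/-2.434e+00) = 37.676809
iter 5: u=1.439811  f(a)=+0.000e+00  f'(a)=-2.434e+00  a ← 37.676809 − (+0.000e+00/-2.434e+00) = 37.676809
converged: |Δa| < 1e-12 after 5 iterations
sag = a·(cosh(S/(2a)) − 1) = 37.676809·(cosh(1.439811) − 1) = 46.283556
T_max/T_min = cosh(S/(2a)) = 2.228436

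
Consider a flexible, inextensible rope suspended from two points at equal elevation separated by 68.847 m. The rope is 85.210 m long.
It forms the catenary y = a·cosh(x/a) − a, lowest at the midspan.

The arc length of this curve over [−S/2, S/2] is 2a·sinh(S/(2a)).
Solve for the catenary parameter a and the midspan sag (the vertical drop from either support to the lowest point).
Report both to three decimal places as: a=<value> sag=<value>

seed: a₀ = √(S³/(24(L−S))) = √(68.847³/(24·16.363)) = 28.826402
iter 1: u=1.194166  f(a)=+1.207e+00  f'(a)=-1.306e+00  a ← 28.826402 − (+1.207e+00/-1.306e+00) = 29.750942
iter 2: u=1.157056  f(a)=+6.051e-02  f'(a)=-1.178e+00  a ← 29.750942 − (+6.051e-02/-1.178e+00) = 29.802318
iter 3: u=1.155061  f(a)=+1.698e-04  f'(a)=-1.171e+00  a ← 29.802318 − (+1.698e-04/-1.171e+00) = 29.802463
iter 4: u=1.155056  f(a)=+1.345e-09  f'(a)=-1.171e+00  a ← 29.802463 − (+1.345e-09/-1.171e+00) = 29.802463
iter 5: u=1.155056  f(a)=-1.421e-14  f'(a)=-1.171e+00  a ← 29.802463 − (-1.421e-14/-1.171e+00) = 29.802463
converged: |Δa| < 1e-12 after 5 iterations
sag = a·(cosh(S/(2a)) − 1) = 29.802463·(cosh(1.155056) − 1) = 22.191506
T_max/T_min = cosh(S/(2a)) = 1.744620

a=29.802 sag=22.192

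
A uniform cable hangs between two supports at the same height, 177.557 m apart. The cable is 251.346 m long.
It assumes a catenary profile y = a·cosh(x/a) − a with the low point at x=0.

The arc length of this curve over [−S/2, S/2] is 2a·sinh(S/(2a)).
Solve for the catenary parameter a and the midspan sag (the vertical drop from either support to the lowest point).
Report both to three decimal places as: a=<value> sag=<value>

a=59.437 sag=79.582

seed: a₀ = √(S³/(24(L−S))) = √(177.557³/(24·73.789)) = 56.221867
iter 1: u=1.579074  f(a)=+9.765e+00  f'(a)=-3.340e+00  a ← 56.221867 − (+9.765e+00/-3.340e+00) = 59.145106
iter 2: u=1.501029  f(a)=+8.133e-01  f'(a)=-2.805e+00  a ← 59.145106 − (+8.133e-01/-2.805e+00) = 59.435026
iter 3: u=1.493707  f(a)=+6.774e-03  f'(a)=-2.759e+00  a ← 59.435026 − (+6.774e-03/-2.759e+00) = 59.437482
iter 4: u=1.493645  f(a)=+4.786e-07  f'(a)=-2.758e+00  a ← 59.437482 − (+4.786e-07/-2.758e+00) = 59.437482
iter 5: u=1.493645  f(a)=+5.684e-14  f'(a)=-2.758e+00  a ← 59.437482 − (+5.684e-14/-2.758e+00) = 59.437482
converged: |Δa| < 1e-12 after 5 iterations
sag = a·(cosh(S/(2a)) − 1) = 59.437482·(cosh(1.493645) − 1) = 79.582363
T_max/T_min = cosh(S/(2a)) = 2.338926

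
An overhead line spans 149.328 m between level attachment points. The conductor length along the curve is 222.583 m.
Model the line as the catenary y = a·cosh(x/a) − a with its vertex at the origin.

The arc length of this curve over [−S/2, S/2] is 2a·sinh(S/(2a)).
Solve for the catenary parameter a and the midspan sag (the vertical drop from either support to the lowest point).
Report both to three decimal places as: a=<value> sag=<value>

seed: a₀ = √(S³/(24(L−S))) = √(149.328³/(24·73.255)) = 43.519873
iter 1: u=1.715630  f(a)=+1.157e+01  f'(a)=-4.467e+00  a ← 43.519873 − (+1.157e+01/-4.467e+00) = 46.109310
iter 2: u=1.619283  f(a)=+1.113e+00  f'(a)=-3.646e+00  a ← 46.109310 − (+1.113e+00/-3.646e+00) = 46.414562
iter 3: u=1.608633  f(a)=+1.272e-02  f'(a)=-3.563e+00  a ← 46.414562 − (+1.272e-02/-3.563e+00) = 46.418132
iter 4: u=1.608509  f(a)=+1.704e-06  f'(a)=-3.562e+00  a ← 46.418132 − (+1.704e-06/-3.562e+00) = 46.418133
iter 5: u=1.608509  f(a)=+2.842e-14  f'(a)=-3.562e+00  a ← 46.418133 − (+2.842e-14/-3.562e+00) = 46.418133
converged: |Δa| < 1e-12 after 5 iterations
sag = a·(cosh(S/(2a)) − 1) = 46.418133·(cosh(1.608509) − 1) = 74.165618
T_max/T_min = cosh(S/(2a)) = 2.597773

a=46.418 sag=74.166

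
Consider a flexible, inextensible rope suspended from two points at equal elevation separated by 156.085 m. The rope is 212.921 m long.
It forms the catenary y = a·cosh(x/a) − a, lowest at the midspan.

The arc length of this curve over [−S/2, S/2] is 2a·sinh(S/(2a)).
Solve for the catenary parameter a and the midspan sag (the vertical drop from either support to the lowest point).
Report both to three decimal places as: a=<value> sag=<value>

seed: a₀ = √(S³/(24(L−S))) = √(156.085³/(24·56.836)) = 52.798840
iter 1: u=1.478110  f(a)=+6.542e+00  f'(a)=-2.662e+00  a ← 52.798840 − (+6.542e+00/-2.662e+00) = 55.256742
iter 2: u=1.412362  f(a)=+4.845e-01  f'(a)=-2.281e+00  a ← 55.256742 − (+4.845e-01/-2.281e+00) = 55.469205
iter 3: u=1.406952  f(a)=+3.128e-03  f'(a)=-2.251e+00  a ← 55.469205 − (+3.128e-03/-2.251e+00) = 55.470594
iter 4: u=1.406917  f(a)=+1.323e-07  f'(a)=-2.251e+00  a ← 55.470594 − (+1.323e-07/-2.251e+00) = 55.470594
iter 5: u=1.406917  f(a)=+2.842e-14  f'(a)=-2.251e+00  a ← 55.470594 − (+2.842e-14/-2.251e+00) = 55.470594
converged: |Δa| < 1e-12 after 5 iterations
sag = a·(cosh(S/(2a)) − 1) = 55.470594·(cosh(1.406917) − 1) = 64.574501
T_max/T_min = cosh(S/(2a)) = 2.164121

a=55.471 sag=64.575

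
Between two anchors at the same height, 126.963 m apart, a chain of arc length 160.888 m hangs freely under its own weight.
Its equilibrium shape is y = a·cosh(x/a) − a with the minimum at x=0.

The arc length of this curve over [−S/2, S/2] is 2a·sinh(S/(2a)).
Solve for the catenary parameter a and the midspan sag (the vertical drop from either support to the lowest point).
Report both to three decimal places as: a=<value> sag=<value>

seed: a₀ = √(S³/(24(L−S))) = √(126.963³/(24·33.925)) = 50.136062
iter 1: u=1.266184  f(a)=+2.826e+00  f'(a)=-1.583e+00  a ← 50.136062 − (+2.826e+00/-1.583e+00) = 51.920946
iter 2: u=1.222657  f(a)=+1.579e-01  f'(a)=-1.411e+00  a ← 51.920946 − (+1.579e-01/-1.411e+00) = 52.032883
iter 3: u=1.220027  f(a)=+5.577e-04  f'(a)=-1.401e+00  a ← 52.032883 − (+5.577e-04/-1.401e+00) = 52.033282
iter 4: u=1.220017  f(a)=+7.011e-09  f'(a)=-1.401e+00  a ← 52.033282 − (+7.011e-09/-1.401e+00) = 52.033282
iter 5: u=1.220017  f(a)=-5.684e-14  f'(a)=-1.401e+00  a ← 52.033282 − (-5.684e-14/-1.401e+00) = 52.033282
converged: |Δa| < 1e-12 after 5 iterations
sag = a·(cosh(S/(2a)) − 1) = 52.033282·(cosh(1.220017) − 1) = 43.772248
T_max/T_min = cosh(S/(2a)) = 1.841236

a=52.033 sag=43.772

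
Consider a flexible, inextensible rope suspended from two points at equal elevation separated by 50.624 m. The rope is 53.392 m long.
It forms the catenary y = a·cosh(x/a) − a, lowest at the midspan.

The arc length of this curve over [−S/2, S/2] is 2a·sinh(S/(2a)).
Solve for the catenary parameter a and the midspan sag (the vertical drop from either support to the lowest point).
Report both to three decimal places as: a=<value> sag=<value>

seed: a₀ = √(S³/(24(L−S))) = √(50.624³/(24·2.768)) = 44.192241
iter 1: u=0.572770  f(a)=+4.576e-02  f'(a)=-1.294e-01  a ← 44.192241 − (+4.576e-02/-1.294e-01) = 44.545798
iter 2: u=0.568224  f(a)=+5.550e-04  f'(a)=-1.263e-01  a ← 44.545798 − (+5.550e-04/-1.263e-01) = 44.550192
iter 3: u=0.568168  f(a)=+8.385e-08  f'(a)=-1.263e-01  a ← 44.550192 − (+8.385e-08/-1.263e-01) = 44.550193
iter 4: u=0.568168  f(a)=+0.000e+00  f'(a)=-1.263e-01  a ← 44.550193 − (+0.000e+00/-1.263e-01) = 44.550193
converged: |Δa| < 1e-12 after 4 iterations
sag = a·(cosh(S/(2a)) − 1) = 44.550193·(cosh(0.568168) − 1) = 7.386269
T_max/T_min = cosh(S/(2a)) = 1.165797

a=44.550 sag=7.386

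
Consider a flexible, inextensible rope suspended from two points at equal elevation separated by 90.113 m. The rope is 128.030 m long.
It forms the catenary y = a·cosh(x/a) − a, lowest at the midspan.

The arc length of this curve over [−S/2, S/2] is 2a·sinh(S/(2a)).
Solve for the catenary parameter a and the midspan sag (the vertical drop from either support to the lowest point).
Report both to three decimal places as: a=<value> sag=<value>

seed: a₀ = √(S³/(24(L−S))) = √(90.113³/(24·37.917)) = 28.356888
iter 1: u=1.588908  f(a)=+5.084e+00  f'(a)=-3.413e+00  a ← 28.356888 − (+5.084e+00/-3.413e+00) = 29.846489
iter 2: u=1.509608  f(a)=+4.281e-01  f'(a)=-2.861e+00  a ← 29.846489 − (+4.281e-01/-2.861e+00) = 29.996146
iter 3: u=1.502076  f(a)=+3.652e-03  f'(a)=-2.812e+00  a ← 29.996146 − (+3.652e-03/-2.812e+00) = 29.997444
iter 4: u=1.502011  f(a)=+2.707e-07  f'(a)=-2.812e+00  a ← 29.997444 − (+2.707e-07/-2.812e+00) = 29.997445
iter 5: u=1.502011  f(a)=+2.842e-14  f'(a)=-2.812e+00  a ← 29.997445 − (+2.842e-14/-2.812e+00) = 29.997445
converged: |Δa| < 1e-12 after 5 iterations
sag = a·(cosh(S/(2a)) − 1) = 29.997445·(cosh(1.502011) − 1) = 40.697441
T_max/T_min = cosh(S/(2a)) = 2.356697

a=29.997 sag=40.697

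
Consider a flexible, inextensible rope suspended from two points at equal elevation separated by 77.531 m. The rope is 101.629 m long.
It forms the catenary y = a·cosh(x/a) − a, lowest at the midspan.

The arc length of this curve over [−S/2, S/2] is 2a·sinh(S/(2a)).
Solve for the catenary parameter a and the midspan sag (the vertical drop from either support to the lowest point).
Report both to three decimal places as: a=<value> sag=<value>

seed: a₀ = √(S³/(24(L−S))) = √(77.531³/(24·24.098)) = 28.386834
iter 1: u=1.365615  f(a)=+2.349e+00  f'(a)=-2.036e+00  a ← 28.386834 − (+2.349e+00/-2.036e+00) = 29.540611
iter 2: u=1.312278  f(a)=+1.508e-01  f'(a)=-1.782e+00  a ← 29.540611 − (+1.508e-01/-1.782e+00) = 29.625231
iter 3: u=1.308530  f(a)=+7.160e-04  f'(a)=-1.766e+00  a ← 29.625231 − (+7.160e-04/-1.766e+00) = 29.625636
iter 4: u=1.308512  f(a)=+1.630e-08  f'(a)=-1.766e+00  a ← 29.625636 − (+1.630e-08/-1.766e+00) = 29.625636
iter 5: u=1.308512  f(a)=+0.000e+00  f'(a)=-1.766e+00  a ← 29.625636 − (+0.000e+00/-1.766e+00) = 29.625636
converged: |Δa| < 1e-12 after 5 iterations
sag = a·(cosh(S/(2a)) − 1) = 29.625636·(cosh(1.308512) − 1) = 29.194358
T_max/T_min = cosh(S/(2a)) = 1.985442

a=29.626 sag=29.194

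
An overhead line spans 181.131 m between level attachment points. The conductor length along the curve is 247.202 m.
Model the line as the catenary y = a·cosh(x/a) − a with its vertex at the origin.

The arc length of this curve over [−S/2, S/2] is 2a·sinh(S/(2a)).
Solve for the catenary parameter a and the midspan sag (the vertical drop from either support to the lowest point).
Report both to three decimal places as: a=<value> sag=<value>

seed: a₀ = √(S³/(24(L−S))) = √(181.131³/(24·66.071)) = 61.217856
iter 1: u=1.479397  f(a)=+7.619e+00  f'(a)=-2.669e+00  a ← 61.217856 − (+7.619e+00/-2.669e+00) = 64.071882
iter 2: u=1.413498  f(a)=+5.652e-01  f'(a)=-2.287e+00  a ← 64.071882 − (+5.652e-01/-2.287e+00) = 64.319033
iter 3: u=1.408067  f(a)=+3.661e-03  f'(a)=-2.257e+00  a ← 64.319033 − (+3.661e-03/-2.257e+00) = 64.320655
iter 4: u=1.408031  f(a)=+1.558e-07  f'(a)=-2.257e+00  a ← 64.320655 − (+1.558e-07/-2.257e+00) = 64.320655
iter 5: u=1.408031  f(a)=+5.684e-14  f'(a)=-2.257e+00  a ← 64.320655 − (+5.684e-14/-2.257e+00) = 64.320655
converged: |Δa| < 1e-12 after 5 iterations
sag = a·(cosh(S/(2a)) − 1) = 64.320655·(cosh(1.408031) − 1) = 75.014746
T_max/T_min = cosh(S/(2a)) = 2.166262

a=64.321 sag=75.015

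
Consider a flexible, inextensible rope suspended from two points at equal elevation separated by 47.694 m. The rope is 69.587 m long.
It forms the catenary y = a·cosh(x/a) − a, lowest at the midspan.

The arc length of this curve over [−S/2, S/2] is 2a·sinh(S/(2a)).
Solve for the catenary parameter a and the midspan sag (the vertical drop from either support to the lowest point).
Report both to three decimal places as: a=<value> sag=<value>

a=15.270 sag=22.727

seed: a₀ = √(S³/(24(L−S))) = √(47.694³/(24·21.893)) = 14.369358
iter 1: u=1.659573  f(a)=+3.220e+00  f'(a)=-3.973e+00  a ← 14.369358 − (+3.220e+00/-3.973e+00) = 15.179844
iter 2: u=1.570965  f(a)=+2.925e-01  f'(a)=-3.281e+00  a ← 15.179844 − (+2.925e-01/-3.281e+00) = 15.268997
iter 3: u=1.561792  f(a)=+2.947e-03  f'(a)=-3.216e+00  a ← 15.268997 − (+2.947e-03/-3.216e+00) = 15.269913
iter 4: u=1.561698  f(a)=+3.057e-07  f'(a)=-3.215e+00  a ← 15.269913 − (+3.057e-07/-3.215e+00) = 15.269913
iter 5: u=1.561698  f(a)=+1.421e-14  f'(a)=-3.215e+00  a ← 15.269913 − (+1.421e-14/-3.215e+00) = 15.269913
converged: |Δa| < 1e-12 after 5 iterations
sag = a·(cosh(S/(2a)) − 1) = 15.269913·(cosh(1.561698) − 1) = 22.726901
T_max/T_min = cosh(S/(2a)) = 2.488345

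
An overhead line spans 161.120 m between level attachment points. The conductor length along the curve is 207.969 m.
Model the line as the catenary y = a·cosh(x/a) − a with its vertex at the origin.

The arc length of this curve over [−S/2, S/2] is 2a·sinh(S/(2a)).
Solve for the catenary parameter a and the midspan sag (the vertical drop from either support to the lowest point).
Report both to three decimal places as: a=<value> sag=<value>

a=63.491 sag=58.344

seed: a₀ = √(S³/(24(L−S))) = √(161.120³/(24·46.849)) = 60.991371
iter 1: u=1.320843  f(a)=+4.261e+00  f'(a)=-1.822e+00  a ← 60.991371 − (+4.261e+00/-1.822e+00) = 63.330427
iter 2: u=1.272058  f(a)=+2.574e-01  f'(a)=-1.608e+00  a ← 63.330427 − (+2.574e-01/-1.608e+00) = 63.490526
iter 3: u=1.268851  f(a)=+1.073e-03  f'(a)=-1.594e+00  a ← 63.490526 − (+1.073e-03/-1.594e+00) = 63.491199
iter 4: u=1.268837  f(a)=+1.880e-08  f'(a)=-1.594e+00  a ← 63.491199 − (+1.880e-08/-1.594e+00) = 63.491199
iter 5: u=1.268837  f(a)=+2.842e-14  f'(a)=-1.594e+00  a ← 63.491199 − (+2.842e-14/-1.594e+00) = 63.491199
converged: |Δa| < 1e-12 after 5 iterations
sag = a·(cosh(S/(2a)) − 1) = 63.491199·(cosh(1.268837) − 1) = 58.344381
T_max/T_min = cosh(S/(2a)) = 1.918937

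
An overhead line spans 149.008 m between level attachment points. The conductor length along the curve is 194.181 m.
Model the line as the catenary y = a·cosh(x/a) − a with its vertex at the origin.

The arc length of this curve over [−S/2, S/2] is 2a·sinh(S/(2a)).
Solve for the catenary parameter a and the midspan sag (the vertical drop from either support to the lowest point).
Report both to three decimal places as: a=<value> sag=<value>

a=57.597 sag=55.292

seed: a₀ = √(S³/(24(L−S))) = √(149.008³/(24·45.173)) = 55.241987
iter 1: u=1.348684  f(a)=+4.291e+00  f'(a)=-1.953e+00  a ← 55.241987 − (+4.291e+00/-1.953e+00) = 57.439130
iter 2: u=1.297095  f(a)=+2.693e-01  f'(a)=-1.715e+00  a ← 57.439130 − (+2.693e-01/-1.715e+00) = 57.596157
iter 3: u=1.293559  f(a)=+1.218e-03  f'(a)=-1.699e+00  a ← 57.596157 − (+1.218e-03/-1.699e+00) = 57.596873
iter 4: u=1.293542  f(a)=+2.514e-08  f'(a)=-1.699e+00  a ← 57.596873 − (+2.514e-08/-1.699e+00) = 57.596873
iter 5: u=1.293542  f(a)=-2.842e-14  f'(a)=-1.699e+00  a ← 57.596873 − (-2.842e-14/-1.699e+00) = 57.596873
converged: |Δa| < 1e-12 after 5 iterations
sag = a·(cosh(S/(2a)) − 1) = 57.596873·(cosh(1.293542) − 1) = 55.292298
T_max/T_min = cosh(S/(2a)) = 1.959988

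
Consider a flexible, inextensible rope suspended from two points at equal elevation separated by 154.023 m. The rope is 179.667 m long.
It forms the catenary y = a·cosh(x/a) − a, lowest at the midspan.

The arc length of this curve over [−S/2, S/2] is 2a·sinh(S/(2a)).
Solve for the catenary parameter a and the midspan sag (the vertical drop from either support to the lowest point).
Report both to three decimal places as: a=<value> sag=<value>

seed: a₀ = √(S³/(24(L−S))) = √(154.023³/(24·25.644)) = 77.051281
iter 1: u=0.999484  f(a)=+1.312e+00  f'(a)=-7.345e-01  a ← 77.051281 − (+1.312e+00/-7.345e-01) = 78.837103
iter 2: u=0.976843  f(a)=+4.699e-02  f'(a)=-6.828e-01  a ← 78.837103 − (+4.699e-02/-6.828e-01) = 78.905925
iter 3: u=0.975991  f(a)=+6.526e-05  f'(a)=-6.809e-01  a ← 78.905925 − (+6.526e-05/-6.809e-01) = 78.906021
iter 4: u=0.975990  f(a)=+1.262e-10  f'(a)=-6.809e-01  a ← 78.906021 − (+1.262e-10/-6.809e-01) = 78.906021
iter 5: u=0.975990  f(a)=+0.000e+00  f'(a)=-6.809e-01  a ← 78.906021 − (+0.000e+00/-6.809e-01) = 78.906021
converged: |Δa| < 1e-12 after 5 iterations
sag = a·(cosh(S/(2a)) − 1) = 78.906021·(cosh(0.975990) − 1) = 40.660771
T_max/T_min = cosh(S/(2a)) = 1.515306

a=78.906 sag=40.661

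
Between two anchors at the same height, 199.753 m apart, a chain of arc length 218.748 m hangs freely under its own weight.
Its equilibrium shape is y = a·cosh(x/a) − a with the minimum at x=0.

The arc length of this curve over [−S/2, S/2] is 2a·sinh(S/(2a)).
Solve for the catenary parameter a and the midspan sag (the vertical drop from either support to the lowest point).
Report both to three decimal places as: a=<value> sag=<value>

a=134.071 sag=38.954

seed: a₀ = √(S³/(24(L−S))) = √(199.753³/(24·18.995)) = 132.225341
iter 1: u=0.755351  f(a)=+5.493e-01  f'(a)=-3.040e-01  a ← 132.225341 − (+5.493e-01/-3.040e-01) = 134.032008
iter 2: u=0.745169  f(a)=+1.146e-02  f'(a)=-2.915e-01  a ← 134.032008 − (+1.146e-02/-2.915e-01) = 134.071329
iter 3: u=0.744950  f(a)=+5.225e-06  f'(a)=-2.912e-01  a ← 134.071329 − (+5.225e-06/-2.912e-01) = 134.071347
iter 4: u=0.744950  f(a)=+1.052e-12  f'(a)=-2.912e-01  a ← 134.071347 − (+1.052e-12/-2.912e-01) = 134.071347
converged: |Δa| < 1e-12 after 4 iterations
sag = a·(cosh(S/(2a)) − 1) = 134.071347·(cosh(0.744950) − 1) = 38.954079
T_max/T_min = cosh(S/(2a)) = 1.290547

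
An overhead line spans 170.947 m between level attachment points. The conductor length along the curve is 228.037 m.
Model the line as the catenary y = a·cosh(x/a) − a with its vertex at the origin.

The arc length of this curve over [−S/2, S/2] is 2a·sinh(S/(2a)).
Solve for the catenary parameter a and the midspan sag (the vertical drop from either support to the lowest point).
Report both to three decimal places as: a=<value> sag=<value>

seed: a₀ = √(S³/(24(L−S))) = √(170.947³/(24·57.090)) = 60.381873
iter 1: u=1.415549  f(a)=+6.000e+00  f'(a)=-2.298e+00  a ← 60.381873 − (+6.000e+00/-2.298e+00) = 62.992996
iter 2: u=1.356873  f(a)=+4.112e-01  f'(a)=-1.993e+00  a ← 62.992996 − (+4.112e-01/-1.993e+00) = 63.199312
iter 3: u=1.352444  f(a)=+2.245e-03  f'(a)=-1.971e+00  a ← 63.199312 − (+2.245e-03/-1.971e+00) = 63.200451
iter 4: u=1.352419  f(a)=+6.771e-08  f'(a)=-1.971e+00  a ← 63.200451 − (+6.771e-08/-1.971e+00) = 63.200451
iter 5: u=1.352419  f(a)=-5.684e-14  f'(a)=-1.971e+00  a ← 63.200451 − (-5.684e-14/-1.971e+00) = 63.200451
converged: |Δa| < 1e-12 after 5 iterations
sag = a·(cosh(S/(2a)) − 1) = 63.200451·(cosh(1.352419) − 1) = 67.162563
T_max/T_min = cosh(S/(2a)) = 2.062691

a=63.200 sag=67.163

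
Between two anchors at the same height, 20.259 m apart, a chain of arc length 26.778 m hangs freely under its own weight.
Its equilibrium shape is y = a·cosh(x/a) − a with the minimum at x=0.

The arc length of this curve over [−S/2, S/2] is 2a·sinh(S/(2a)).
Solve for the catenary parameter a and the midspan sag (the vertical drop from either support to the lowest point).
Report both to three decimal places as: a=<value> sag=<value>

a=7.619 sag=7.786

seed: a₀ = √(S³/(24(L−S))) = √(20.259³/(24·6.519)) = 7.290057
iter 1: u=1.389495  f(a)=+6.590e-01  f'(a)=-2.158e+00  a ← 7.290057 − (+6.590e-01/-2.158e+00) = 7.595383
iter 2: u=1.333639  f(a)=+4.366e-02  f'(a)=-1.881e+00  a ← 7.595383 − (+4.366e-02/-1.881e+00) = 7.618596
iter 3: u=1.329576  f(a)=+2.218e-04  f'(a)=-1.862e+00  a ← 7.618596 − (+2.218e-04/-1.862e+00) = 7.618715
iter 4: u=1.329555  f(a)=+5.784e-09  f'(a)=-1.862e+00  a ← 7.618715 − (+5.784e-09/-1.862e+00) = 7.618715
iter 5: u=1.329555  f(a)=-7.105e-15  f'(a)=-1.862e+00  a ← 7.618715 − (-7.105e-15/-1.862e+00) = 7.618715
converged: |Δa| < 1e-12 after 5 iterations
sag = a·(cosh(S/(2a)) − 1) = 7.618715·(cosh(1.329555) − 1) = 7.786159
T_max/T_min = cosh(S/(2a)) = 2.021978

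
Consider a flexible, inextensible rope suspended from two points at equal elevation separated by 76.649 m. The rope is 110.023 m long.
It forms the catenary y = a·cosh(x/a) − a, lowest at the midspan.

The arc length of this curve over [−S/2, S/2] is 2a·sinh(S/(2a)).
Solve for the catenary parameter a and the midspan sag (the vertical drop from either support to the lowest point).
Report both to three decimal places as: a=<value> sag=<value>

a=25.127 sag=35.352

seed: a₀ = √(S³/(24(L−S))) = √(76.649³/(24·33.374)) = 23.711006
iter 1: u=1.616317  f(a)=+4.641e+00  f'(a)=-3.623e+00  a ← 23.711006 − (+4.641e+00/-3.623e+00) = 24.992069
iter 2: u=1.533467  f(a)=+4.026e-01  f'(a)=-3.019e+00  a ← 24.992069 − (+4.026e-01/-3.019e+00) = 25.125441
iter 3: u=1.525326  f(a)=+3.667e-03  f'(a)=-2.964e+00  a ← 25.125441 − (+3.667e-03/-2.964e+00) = 25.126678
iter 4: u=1.525251  f(a)=+3.103e-07  f'(a)=-2.964e+00  a ← 25.126678 − (+3.103e-07/-2.964e+00) = 25.126678
iter 5: u=1.525251  f(a)=-1.421e-14  f'(a)=-2.964e+00  a ← 25.126678 − (-1.421e-14/-2.964e+00) = 25.126678
converged: |Δa| < 1e-12 after 5 iterations
sag = a·(cosh(S/(2a)) − 1) = 25.126678·(cosh(1.525251) − 1) = 35.351542
T_max/T_min = cosh(S/(2a)) = 2.406933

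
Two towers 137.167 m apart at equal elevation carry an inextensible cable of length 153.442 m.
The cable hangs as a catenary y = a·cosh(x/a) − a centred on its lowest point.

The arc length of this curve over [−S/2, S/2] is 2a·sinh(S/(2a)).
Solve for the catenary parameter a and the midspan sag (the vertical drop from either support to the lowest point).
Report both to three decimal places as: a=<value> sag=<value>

a=82.693 sag=30.109

seed: a₀ = √(S³/(24(L−S))) = √(137.167³/(24·16.275)) = 81.284613
iter 1: u=0.843745  f(a)=+5.892e-01  f'(a)=-4.297e-01  a ← 81.284613 − (+5.892e-01/-4.297e-01) = 82.655914
iter 2: u=0.829747  f(a)=+1.524e-02  f'(a)=-4.077e-01  a ← 82.655914 − (+1.524e-02/-4.077e-01) = 82.693297
iter 3: u=0.829372  f(a)=+1.080e-05  f'(a)=-4.071e-01  a ← 82.693297 − (+1.080e-05/-4.071e-01) = 82.693324
iter 4: u=0.829372  f(a)=+5.457e-12  f'(a)=-4.071e-01  a ← 82.693324 − (+5.457e-12/-4.071e-01) = 82.693324
converged: |Δa| < 1e-12 after 4 iterations
sag = a·(cosh(S/(2a)) − 1) = 82.693324·(cosh(0.829372) − 1) = 30.108705
T_max/T_min = cosh(S/(2a)) = 1.364101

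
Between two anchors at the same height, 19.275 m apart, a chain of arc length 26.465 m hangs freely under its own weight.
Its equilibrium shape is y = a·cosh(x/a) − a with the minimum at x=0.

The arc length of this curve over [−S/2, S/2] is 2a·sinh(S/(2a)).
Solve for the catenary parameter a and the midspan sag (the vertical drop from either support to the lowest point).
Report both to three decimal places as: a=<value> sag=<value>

a=6.775 sag=8.091

seed: a₀ = √(S³/(24(L−S))) = √(19.275³/(24·7.190)) = 6.442012
iter 1: u=1.496039  f(a)=+8.488e-01  f'(a)=-2.773e+00  a ← 6.442012 − (+8.488e-01/-2.773e+00) = 6.748072
iter 2: u=1.428186  f(a)=+6.424e-02  f'(a)=-2.368e+00  a ← 6.748072 − (+6.424e-02/-2.368e+00) = 6.775200
iter 3: u=1.422467  f(a)=+4.346e-04  f'(a)=-2.336e+00  a ← 6.775200 − (+4.346e-04/-2.336e+00) = 6.775386
iter 4: u=1.422428  f(a)=+2.018e-08  f'(a)=-2.336e+00  a ← 6.775386 − (+2.018e-08/-2.336e+00) = 6.775386
iter 5: u=1.422428  f(a)=-3.553e-15  f'(a)=-2.336e+00  a ← 6.775386 − (-3.553e-15/-2.336e+00) = 6.775386
converged: |Δa| < 1e-12 after 5 iterations
sag = a·(cosh(S/(2a)) − 1) = 6.775386·(cosh(1.422428) − 1) = 8.090848
T_max/T_min = cosh(S/(2a)) = 2.194153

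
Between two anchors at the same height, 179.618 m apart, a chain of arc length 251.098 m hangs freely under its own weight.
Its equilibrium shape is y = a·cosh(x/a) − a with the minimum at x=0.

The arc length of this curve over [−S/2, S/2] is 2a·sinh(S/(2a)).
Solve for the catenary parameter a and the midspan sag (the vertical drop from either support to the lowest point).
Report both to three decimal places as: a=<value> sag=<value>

a=61.314 sag=78.407

seed: a₀ = √(S³/(24(L−S))) = √(179.618³/(24·71.480)) = 58.120172
iter 1: u=1.545229  f(a)=+9.035e+00  f'(a)=-3.099e+00  a ← 58.120172 − (+9.035e+00/-3.099e+00) = 61.035358
iter 2: u=1.471426  f(a)=+7.243e-01  f'(a)=-2.621e+00  a ← 61.035358 − (+7.243e-01/-2.621e+00) = 61.311731
iter 3: u=1.464793  f(a)=+5.551e-03  f'(a)=-2.581e+00  a ← 61.311731 − (+5.551e-03/-2.581e+00) = 61.313882
iter 4: u=1.464742  f(a)=+3.315e-07  f'(a)=-2.580e+00  a ← 61.313882 − (+3.315e-07/-2.580e+00) = 61.313882
iter 5: u=1.464742  f(a)=+0.000e+00  f'(a)=-2.580e+00  a ← 61.313882 − (+0.000e+00/-2.580e+00) = 61.313882
converged: |Δa| < 1e-12 after 5 iterations
sag = a·(cosh(S/(2a)) − 1) = 61.313882·(cosh(1.464742) − 1) = 78.407067
T_max/T_min = cosh(S/(2a)) = 2.278782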